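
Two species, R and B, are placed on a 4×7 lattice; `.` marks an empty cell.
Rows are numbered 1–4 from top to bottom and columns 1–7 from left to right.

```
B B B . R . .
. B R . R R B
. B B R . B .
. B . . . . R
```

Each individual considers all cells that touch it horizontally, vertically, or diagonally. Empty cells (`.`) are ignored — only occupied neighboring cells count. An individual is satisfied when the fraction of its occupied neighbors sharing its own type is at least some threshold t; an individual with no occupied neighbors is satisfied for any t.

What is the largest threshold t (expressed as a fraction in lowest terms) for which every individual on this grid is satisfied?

0/1

(1,1)B 2/2
(1,2)B 3/4
(1,3)B 2/3
(1,5)R 2/2
(2,2)B 5/6
(2,3)R 1/6
(2,5)R 3/4
(2,6)R 2/4
(2,7)B 1/2
(3,2)B 3/4
(3,3)B 3/5
(3,4)R 2/3
(3,6)B 1/4
(4,2)B 2/2
(4,7)R 0/1
The smallest same-type fraction is 0/1 at (4,7), which reduces to 0/1. Any threshold above that leaves this individual unsatisfied.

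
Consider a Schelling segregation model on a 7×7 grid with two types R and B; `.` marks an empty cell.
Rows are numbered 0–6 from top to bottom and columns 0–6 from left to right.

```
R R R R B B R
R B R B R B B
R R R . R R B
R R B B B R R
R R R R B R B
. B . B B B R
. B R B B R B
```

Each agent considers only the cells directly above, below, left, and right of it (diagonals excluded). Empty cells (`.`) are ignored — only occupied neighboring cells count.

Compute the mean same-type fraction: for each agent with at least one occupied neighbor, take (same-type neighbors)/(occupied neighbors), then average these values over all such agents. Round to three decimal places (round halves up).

(0,0)R 2/2
(0,1)R 2/3
(0,2)R 3/3
(0,3)R 1/3
(0,4)B 1/3
(0,5)B 2/3
(0,6)R 0/2
(1,0)R 2/3
(1,1)B 0/4
(1,2)R 2/4
(1,3)B 0/3
(1,4)R 1/4
(1,5)B 2/4
(1,6)B 2/3
(2,0)R 3/3
(2,1)R 3/4
(2,2)R 2/3
(2,4)R 2/3
(2,5)R 2/4
(2,6)B 1/3
(3,0)R 3/3
(3,1)R 3/4
(3,2)B 1/4
(3,3)B 2/3
(3,4)B 2/4
(3,5)R 3/4
(3,6)R 1/3
(4,0)R 2/2
(4,1)R 3/4
(4,2)R 2/3
(4,3)R 1/4
(4,4)B 2/4
(4,5)R 1/4
(4,6)B 0/3
(5,1)B 1/2
(5,3)B 2/3
(5,4)B 4/4
(5,5)B 1/4
(5,6)R 0/3
(6,1)B 1/2
(6,2)R 0/2
(6,3)B 2/3
(6,4)B 2/3
(6,5)R 0/3
(6,6)B 0/2
Sum over 45 agents: 2/2 + 2/3 + 3/3 + 1/3 + 1/3 + 2/3 + 0/2 + 2/3 + 0/4 + 2/4 + 0/3 + 1/4 + 2/4 + 2/3 + 3/3 + 3/4 + 2/3 + 2/3 + 2/4 + 1/3 + 3/3 + 3/4 + 1/4 + 2/3 + 2/4 + 3/4 + 1/3 + 2/2 + 3/4 + 2/3 + 1/4 + 2/4 + 1/4 + 0/3 + 1/2 + 2/3 + 4/4 + 1/4 + 0/3 + 1/2 + 0/2 + 2/3 + 2/3 + 0/3 + 0/2 = 269/12; mean = 269/12 ÷ 45 = 269/540 = 0.498148… → 0.498.

0.498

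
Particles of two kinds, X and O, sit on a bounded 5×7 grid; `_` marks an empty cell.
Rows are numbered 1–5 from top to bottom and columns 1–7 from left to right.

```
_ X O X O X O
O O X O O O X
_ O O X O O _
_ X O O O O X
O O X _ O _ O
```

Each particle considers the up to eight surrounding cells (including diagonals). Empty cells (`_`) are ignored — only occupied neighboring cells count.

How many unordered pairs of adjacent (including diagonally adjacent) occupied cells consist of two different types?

Scan each occupied cell's neighbors to the right and below (and the two forward diagonals) so each pair is counted once.
From row 1: 13 unlike of 22 pairs (running 13/22).
From row 2: 8 unlike of 21 pairs (running 21/43).
From row 3: 8 unlike of 18 pairs (running 29/61).
From row 4: 7 unlike of 16 pairs (running 36/77).
From row 5: 1 unlike of 2 pairs (running 37/79).
Total adjacent occupied pairs: 79; unlike-type pairs: 37.

37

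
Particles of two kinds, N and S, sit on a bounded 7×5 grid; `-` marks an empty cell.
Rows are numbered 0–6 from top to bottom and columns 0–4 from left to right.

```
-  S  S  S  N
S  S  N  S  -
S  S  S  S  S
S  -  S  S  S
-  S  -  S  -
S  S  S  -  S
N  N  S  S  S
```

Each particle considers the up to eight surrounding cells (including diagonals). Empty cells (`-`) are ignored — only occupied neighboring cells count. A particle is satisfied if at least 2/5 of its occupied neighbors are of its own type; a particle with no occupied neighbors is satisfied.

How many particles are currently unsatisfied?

4

(0,1)S 3/4 ok
(0,2)S 4/5 ok
(0,3)S 2/4 ok
(0,4)N 0/2 unhappy
(1,0)S 4/4 ok
(1,1)S 6/7 ok
(1,2)N 0/8 unhappy
(1,3)S 5/7 ok
(2,0)S 4/4 ok
(2,1)S 6/7 ok
(2,2)S 6/7 ok
(2,3)S 6/7 ok
(2,4)S 4/4 ok
(3,0)S 3/3 ok
(3,2)S 6/6 ok
(3,3)S 6/6 ok
(3,4)S 4/4 ok
(4,1)S 5/5 ok
(4,3)S 5/5 ok
(5,0)S 2/4 ok
(5,1)S 4/6 ok
(5,2)S 5/6 ok
(5,4)S 3/3 ok
(6,0)N 1/3 unhappy
(6,1)N 1/5 unhappy
(6,2)S 3/4 ok
(6,3)S 4/4 ok
(6,4)S 2/2 ok
Unsatisfied: (0,4), (1,2), (6,0), (6,1) — 4 in total.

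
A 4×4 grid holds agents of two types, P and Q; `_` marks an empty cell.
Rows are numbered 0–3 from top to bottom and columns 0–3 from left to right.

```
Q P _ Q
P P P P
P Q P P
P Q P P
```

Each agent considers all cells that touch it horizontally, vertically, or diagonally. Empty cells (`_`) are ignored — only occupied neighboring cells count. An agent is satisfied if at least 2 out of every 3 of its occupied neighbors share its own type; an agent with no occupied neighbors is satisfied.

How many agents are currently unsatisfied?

8

(0,0)Q 0/3 ✗
(0,1)P 3/4 ✓
(0,3)Q 0/2 ✗
(1,0)P 3/5 ✗
(1,1)P 5/7 ✓
(1,2)P 5/7 ✓
(1,3)P 3/4 ✓
(2,0)P 3/5 ✗
(2,1)Q 1/8 ✗
(2,2)P 6/8 ✓
(2,3)P 5/5 ✓
(3,0)P 1/3 ✗
(3,1)Q 1/5 ✗
(3,2)P 3/5 ✗
(3,3)P 3/3 ✓
Unsatisfied: (0,0), (0,3), (1,0), (2,0), (2,1), (3,0), (3,1), (3,2) — 8 in total.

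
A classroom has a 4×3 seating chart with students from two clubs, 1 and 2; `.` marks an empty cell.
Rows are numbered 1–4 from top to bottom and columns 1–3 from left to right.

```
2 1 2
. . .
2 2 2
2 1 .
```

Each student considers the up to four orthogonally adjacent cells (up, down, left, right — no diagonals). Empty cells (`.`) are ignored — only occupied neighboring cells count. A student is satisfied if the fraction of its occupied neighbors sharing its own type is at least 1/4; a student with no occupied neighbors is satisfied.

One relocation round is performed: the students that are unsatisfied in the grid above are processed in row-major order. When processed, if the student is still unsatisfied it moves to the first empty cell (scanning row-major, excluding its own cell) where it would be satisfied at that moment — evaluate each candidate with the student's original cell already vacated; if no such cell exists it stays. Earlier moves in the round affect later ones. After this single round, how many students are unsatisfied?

Initially unsatisfied (in order): (1,1), (1,2), (1,3), (4,2).
  (1,1) → (2,1).
  (1,2) → (4,3).
  (1,3): now satisfied by earlier moves; stays.
  (4,2): now satisfied by earlier moves; stays.
Resulting grid:
. . 2
2 . .
2 2 2
2 1 1
All satisfied now.

0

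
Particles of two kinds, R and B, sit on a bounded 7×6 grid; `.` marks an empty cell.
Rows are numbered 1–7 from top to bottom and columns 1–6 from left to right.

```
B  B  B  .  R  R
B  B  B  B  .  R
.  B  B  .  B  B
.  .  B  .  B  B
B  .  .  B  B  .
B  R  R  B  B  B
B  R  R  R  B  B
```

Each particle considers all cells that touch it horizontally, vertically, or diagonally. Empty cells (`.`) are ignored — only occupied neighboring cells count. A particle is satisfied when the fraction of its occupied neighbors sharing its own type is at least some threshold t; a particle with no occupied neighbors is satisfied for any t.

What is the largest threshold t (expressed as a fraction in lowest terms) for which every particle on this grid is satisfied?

(1,1)B 3/3
(1,2)B 5/5
(1,3)B 4/4
(1,5)R 2/3
(1,6)R 2/2
(2,1)B 4/4
(2,2)B 7/7
(2,3)B 6/6
(2,4)B 4/5
(2,6)R 2/4
(3,2)B 5/5
(3,3)B 5/5
(3,5)B 4/5
(3,6)B 3/4
(4,3)B 3/3
(4,5)B 5/5
(4,6)B 4/4
(5,1)B 1/2
(5,4)B 5/6
(5,5)B 6/6
(6,1)B 2/4
(6,2)R 3/6
(6,3)R 4/6
(6,4)B 4/7
(6,5)B 6/7
(6,6)B 4/4
(7,1)B 1/3
(7,2)R 3/5
(7,3)R 4/5
(7,4)R 2/5
(7,5)B 4/5
(7,6)B 3/3
The smallest same-type fraction is 1/3 at (7,1), which reduces to 1/3. Any threshold above that leaves this particle unsatisfied.

1/3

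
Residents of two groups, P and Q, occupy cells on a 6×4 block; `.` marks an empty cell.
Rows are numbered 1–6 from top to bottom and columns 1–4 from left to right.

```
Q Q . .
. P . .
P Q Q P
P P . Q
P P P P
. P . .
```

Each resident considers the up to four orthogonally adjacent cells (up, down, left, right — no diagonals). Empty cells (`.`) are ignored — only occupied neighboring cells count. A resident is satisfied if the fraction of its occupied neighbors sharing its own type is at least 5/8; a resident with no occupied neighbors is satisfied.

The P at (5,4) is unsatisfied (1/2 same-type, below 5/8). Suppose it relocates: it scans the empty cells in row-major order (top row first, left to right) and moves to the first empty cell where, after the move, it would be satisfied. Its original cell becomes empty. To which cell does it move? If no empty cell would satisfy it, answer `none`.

Vacating (5,4). Empty cells in order:
  (1,3): 0/1 same-type → still unsatisfied.
  (1,4): 0/0 same-type → satisfied — stop here.

(1,4)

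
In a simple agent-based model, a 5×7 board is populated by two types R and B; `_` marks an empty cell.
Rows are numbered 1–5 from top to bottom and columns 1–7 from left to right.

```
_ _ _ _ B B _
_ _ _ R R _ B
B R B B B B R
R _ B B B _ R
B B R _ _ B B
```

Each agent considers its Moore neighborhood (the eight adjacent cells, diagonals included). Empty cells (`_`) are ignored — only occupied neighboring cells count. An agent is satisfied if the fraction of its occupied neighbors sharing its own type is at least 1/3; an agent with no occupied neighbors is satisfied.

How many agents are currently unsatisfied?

Row 1: (1,5)B 1/3 satisfied · (1,6)B 2/3 satisfied
Row 2: (2,4)R 1/5 not · (2,5)R 1/6 not · (2,7)B 2/3 satisfied
Row 3: (3,1)B 0/2 not · (3,2)R 1/4 not · (3,3)B 3/5 satisfied · (3,4)B 5/7 satisfied · (3,5)B 4/6 satisfied · (3,6)B 3/6 satisfied · (3,7)R 1/3 satisfied
Row 4: (4,1)R 1/4 not · (4,3)B 4/6 satisfied · (4,4)B 5/6 satisfied · (4,5)B 5/5 satisfied · (4,7)R 1/4 not
Row 5: (5,1)B 1/2 satisfied · (5,2)B 2/4 satisfied · (5,3)R 0/3 not · (5,6)B 2/3 satisfied · (5,7)B 1/2 satisfied
Unsatisfied: (2,4), (2,5), (3,1), (3,2), (4,1), (4,7), (5,3) — 7 in total.

7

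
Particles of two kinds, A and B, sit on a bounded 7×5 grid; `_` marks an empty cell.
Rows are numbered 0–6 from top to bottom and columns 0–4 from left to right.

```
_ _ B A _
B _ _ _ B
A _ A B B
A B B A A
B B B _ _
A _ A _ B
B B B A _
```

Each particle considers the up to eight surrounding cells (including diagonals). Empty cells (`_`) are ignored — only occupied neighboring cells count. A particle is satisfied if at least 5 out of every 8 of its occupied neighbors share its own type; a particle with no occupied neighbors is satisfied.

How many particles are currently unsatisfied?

21

(0,2)B 0/1 ✗
(0,3)A 0/2 ✗
(1,0)B 0/1 ✗
(1,4)B 2/3 ✓
(2,0)A 1/3 ✗
(2,2)A 1/4 ✗
(2,3)B 3/6 ✗
(2,4)B 2/4 ✗
(3,0)A 1/4 ✗
(3,1)B 4/7 ✗
(3,2)B 4/6 ✓
(3,3)A 2/6 ✗
(3,4)A 1/3 ✗
(4,0)B 2/4 ✗
(4,1)B 4/7 ✗
(4,2)B 3/5 ✗
(5,0)A 0/4 ✗
(5,2)A 1/5 ✗
(5,4)B 0/1 ✗
(6,0)B 1/2 ✗
(6,1)B 2/4 ✗
(6,2)B 1/3 ✗
(6,3)A 1/3 ✗
Unsatisfied: (0,2), (0,3), (1,0), (2,0), (2,2), (2,3), (2,4), (3,0), (3,1), (3,3), (3,4), (4,0), (4,1), (4,2), (5,0), (5,2), (5,4), (6,0), (6,1), (6,2), (6,3) — 21 in total.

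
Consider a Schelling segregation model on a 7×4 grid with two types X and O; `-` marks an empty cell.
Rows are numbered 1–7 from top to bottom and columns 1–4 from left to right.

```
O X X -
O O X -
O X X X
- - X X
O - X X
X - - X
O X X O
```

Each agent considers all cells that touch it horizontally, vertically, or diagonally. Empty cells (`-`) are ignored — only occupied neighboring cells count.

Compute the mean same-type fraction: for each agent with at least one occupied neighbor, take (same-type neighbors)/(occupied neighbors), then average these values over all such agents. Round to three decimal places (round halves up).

Row 1: (1,1)O 2/3 · (1,2)X 2/5 · (1,3)X 2/3
Row 2: (2,1)O 3/5 · (2,2)O 3/8 · (2,3)X 5/6
Row 3: (3,1)O 2/3 · (3,2)X 3/6 · (3,3)X 5/6 · (3,4)X 4/4
Row 4: (4,3)X 6/6 · (4,4)X 5/5
Row 5: (5,1)O 0/1 · (5,3)X 4/4 · (5,4)X 4/4
Row 6: (6,1)X 1/3 · (6,4)X 3/4
Row 7: (7,1)O 0/2 · (7,2)X 2/3 · (7,3)X 2/3 · (7,4)O 0/2
Sum over 21 agents: 2/3 + 2/5 + 2/3 + 3/5 + 3/8 + 5/6 + 2/3 + 3/6 + 5/6 + 4/4 + 6/6 + 5/5 + 0/1 + 4/4 + 4/4 + 1/3 + 3/4 + 0/2 + 2/3 + 2/3 + 0/2 = 311/24; mean = 311/24 ÷ 21 = 311/504 = 0.617063… → 0.617.

0.617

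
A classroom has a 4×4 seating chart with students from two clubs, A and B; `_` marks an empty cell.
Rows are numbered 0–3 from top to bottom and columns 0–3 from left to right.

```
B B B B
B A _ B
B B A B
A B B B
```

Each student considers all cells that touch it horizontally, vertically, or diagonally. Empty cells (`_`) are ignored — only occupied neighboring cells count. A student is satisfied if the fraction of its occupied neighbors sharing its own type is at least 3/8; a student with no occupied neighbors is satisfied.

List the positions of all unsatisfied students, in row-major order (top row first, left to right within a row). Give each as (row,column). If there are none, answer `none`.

(1,1), (2,2), (3,0)

(0,0)B 2/3 ok
(0,1)B 3/4 ok
(0,2)B 3/4 ok
(0,3)B 2/2 ok
(1,0)B 4/5 ok
(1,1)A 1/7 unhappy
(1,3)B 3/4 ok
(2,0)B 3/5 ok
(2,1)B 4/7 ok
(2,2)A 1/7 unhappy
(2,3)B 3/4 ok
(3,0)A 0/3 unhappy
(3,1)B 3/5 ok
(3,2)B 4/5 ok
(3,3)B 2/3 ok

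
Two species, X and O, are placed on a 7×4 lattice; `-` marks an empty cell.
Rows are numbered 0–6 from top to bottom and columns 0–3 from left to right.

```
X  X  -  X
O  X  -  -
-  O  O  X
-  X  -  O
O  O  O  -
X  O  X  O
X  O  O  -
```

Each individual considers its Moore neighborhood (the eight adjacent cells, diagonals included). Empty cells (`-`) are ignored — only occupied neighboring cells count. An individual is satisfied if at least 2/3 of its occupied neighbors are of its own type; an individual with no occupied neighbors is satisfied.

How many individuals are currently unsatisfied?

13

(0,0)X 2/3 ✓
(0,1)X 2/3 ✓
(0,3)X 0/0 ✓
(1,0)O 1/4 ✗
(1,1)X 2/5 ✗
(2,1)O 2/4 ✗
(2,2)O 2/5 ✗
(2,3)X 0/2 ✗
(3,1)X 0/5 ✗
(3,3)O 2/3 ✓
(4,0)O 2/4 ✗
(4,1)O 3/6 ✗
(4,2)O 4/6 ✓
(5,0)X 1/5 ✗
(5,1)O 5/8 ✗
(5,2)X 0/6 ✗
(5,3)O 2/3 ✓
(6,0)X 1/3 ✗
(6,1)O 2/5 ✗
(6,2)O 3/4 ✓
Unsatisfied: (1,0), (1,1), (2,1), (2,2), (2,3), (3,1), (4,0), (4,1), (5,0), (5,1), (5,2), (6,0), (6,1) — 13 in total.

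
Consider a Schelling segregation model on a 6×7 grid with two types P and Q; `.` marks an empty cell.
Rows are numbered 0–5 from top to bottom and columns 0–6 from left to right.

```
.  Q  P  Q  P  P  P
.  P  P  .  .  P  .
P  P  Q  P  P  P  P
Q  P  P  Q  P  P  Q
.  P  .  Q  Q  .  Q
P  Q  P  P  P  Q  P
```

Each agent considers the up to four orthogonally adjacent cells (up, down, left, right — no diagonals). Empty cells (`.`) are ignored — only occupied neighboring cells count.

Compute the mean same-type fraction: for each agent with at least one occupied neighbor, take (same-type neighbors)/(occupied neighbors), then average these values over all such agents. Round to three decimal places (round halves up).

0.458

(0,1)Q 0/2
(0,2)P 1/3
(0,3)Q 0/2
(0,4)P 1/2
(0,5)P 3/3
(0,6)P 1/1
(1,1)P 2/3
(1,2)P 2/3
(1,5)P 2/2
(2,0)P 1/2
(2,1)P 3/4
(2,2)Q 0/4
(2,3)P 1/3
(2,4)P 3/3
(2,5)P 4/4
(2,6)P 1/2
(3,0)Q 0/2
(3,1)P 3/4
(3,2)P 1/3
(3,3)Q 1/4
(3,4)P 2/4
(3,5)P 2/3
(3,6)Q 1/3
(4,1)P 1/2
(4,3)Q 2/3
(4,4)Q 1/3
(4,6)Q 1/2
(5,0)P 0/1
(5,1)Q 0/3
(5,2)P 1/2
(5,3)P 2/3
(5,4)P 1/3
(5,5)Q 0/2
(5,6)P 0/2
Sum over 34 agents: 0/2 + 1/3 + 0/2 + 1/2 + 3/3 + 1/1 + 2/3 + 2/3 + 2/2 + 1/2 + 3/4 + 0/4 + 1/3 + 3/3 + 4/4 + 1/2 + 0/2 + 3/4 + 1/3 + 1/4 + 2/4 + 2/3 + 1/3 + 1/2 + 2/3 + 1/3 + 1/2 + 0/1 + 0/3 + 1/2 + 2/3 + 1/3 + 0/2 + 0/2 = 187/12; mean = 187/12 ÷ 34 = 11/24 = 0.458333… → 0.458.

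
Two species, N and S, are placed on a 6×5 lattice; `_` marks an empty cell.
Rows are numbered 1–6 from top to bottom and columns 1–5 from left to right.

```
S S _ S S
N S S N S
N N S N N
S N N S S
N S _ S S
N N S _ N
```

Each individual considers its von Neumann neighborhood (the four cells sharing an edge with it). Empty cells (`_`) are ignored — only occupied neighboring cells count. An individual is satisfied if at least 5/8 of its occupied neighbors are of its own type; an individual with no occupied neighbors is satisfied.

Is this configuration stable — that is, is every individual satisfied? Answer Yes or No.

No

Row 1: (1,1)S 1/2 not · (1,2)S 2/2 satisfied · (1,4)S 1/2 not · (1,5)S 2/2 satisfied
Row 2: (2,1)N 1/3 not · (2,2)S 2/4 not · (2,3)S 2/3 satisfied · (2,4)N 1/4 not · (2,5)S 1/3 not
Row 3: (3,1)N 2/3 satisfied · (3,2)N 2/4 not · (3,3)S 1/4 not · (3,4)N 2/4 not · (3,5)N 1/3 not
Row 4: (4,1)S 0/3 not · (4,2)N 2/4 not · (4,3)N 1/3 not · (4,4)S 2/4 not · (4,5)S 2/3 satisfied
Row 5: (5,1)N 1/3 not · (5,2)S 0/3 not · (5,4)S 2/2 satisfied · (5,5)S 2/3 satisfied
Row 6: (6,1)N 2/2 satisfied · (6,2)N 1/3 not · (6,3)S 0/1 not · (6,5)N 0/1 not
For instance (1,1) has only 1/2 same-type neighbors, below 5/8.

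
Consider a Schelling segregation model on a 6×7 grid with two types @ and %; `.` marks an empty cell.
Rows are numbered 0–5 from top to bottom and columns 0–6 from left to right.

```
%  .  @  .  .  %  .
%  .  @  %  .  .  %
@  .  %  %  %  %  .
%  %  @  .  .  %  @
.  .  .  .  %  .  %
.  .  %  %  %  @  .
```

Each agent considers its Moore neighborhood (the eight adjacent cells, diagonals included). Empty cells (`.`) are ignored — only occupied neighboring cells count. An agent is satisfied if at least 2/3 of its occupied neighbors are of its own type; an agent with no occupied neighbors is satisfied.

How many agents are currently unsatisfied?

(0,0)% 1/1 ✓
(0,2)@ 1/2 ✗
(0,5)% 1/1 ✓
(1,0)% 1/2 ✗
(1,2)@ 1/4 ✗
(1,3)% 3/5 ✗
(1,6)% 2/2 ✓
(2,0)@ 0/3 ✗
(2,2)% 3/5 ✗
(2,3)% 3/5 ✗
(2,4)% 4/4 ✓
(2,5)% 3/4 ✓
(3,0)% 1/2 ✗
(3,1)% 2/4 ✗
(3,2)@ 0/3 ✗
(3,5)% 4/5 ✓
(3,6)@ 0/3 ✗
(4,4)% 3/4 ✓
(4,6)% 1/3 ✗
(5,2)% 1/1 ✓
(5,3)% 3/3 ✓
(5,4)% 2/3 ✓
(5,5)@ 0/3 ✗
Unsatisfied: (0,2), (1,0), (1,2), (1,3), (2,0), (2,2), (2,3), (3,0), (3,1), (3,2), (3,6), (4,6), (5,5) — 13 in total.

13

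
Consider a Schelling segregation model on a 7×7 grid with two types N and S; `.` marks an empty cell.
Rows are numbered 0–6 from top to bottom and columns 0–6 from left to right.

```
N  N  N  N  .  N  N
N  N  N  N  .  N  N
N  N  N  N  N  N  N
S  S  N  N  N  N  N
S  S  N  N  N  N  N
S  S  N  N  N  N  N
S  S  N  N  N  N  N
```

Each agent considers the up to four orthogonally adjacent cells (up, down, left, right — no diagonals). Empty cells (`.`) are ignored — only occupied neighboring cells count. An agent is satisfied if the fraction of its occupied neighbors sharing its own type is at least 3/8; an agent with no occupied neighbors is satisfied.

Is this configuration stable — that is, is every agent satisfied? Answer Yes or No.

Yes

Row 0: (0,0)N 2/2 satisfied · (0,1)N 3/3 satisfied · (0,2)N 3/3 satisfied · (0,3)N 2/2 satisfied · (0,5)N 2/2 satisfied · (0,6)N 2/2 satisfied
Row 1: (1,0)N 3/3 satisfied · (1,1)N 4/4 satisfied · (1,2)N 4/4 satisfied · (1,3)N 3/3 satisfied · (1,5)N 3/3 satisfied · (1,6)N 3/3 satisfied
Row 2: (2,0)N 2/3 satisfied · (2,1)N 3/4 satisfied · (2,2)N 4/4 satisfied · (2,3)N 4/4 satisfied · (2,4)N 3/3 satisfied · (2,5)N 4/4 satisfied · (2,6)N 3/3 satisfied
Row 3: (3,0)S 2/3 satisfied · (3,1)S 2/4 satisfied · (3,2)N 3/4 satisfied · (3,3)N 4/4 satisfied · (3,4)N 4/4 satisfied · (3,5)N 4/4 satisfied · (3,6)N 3/3 satisfied
Row 4: (4,0)S 3/3 satisfied · (4,1)S 3/4 satisfied · (4,2)N 3/4 satisfied · (4,3)N 4/4 satisfied · (4,4)N 4/4 satisfied · (4,5)N 4/4 satisfied · (4,6)N 3/3 satisfied
Row 5: (5,0)S 3/3 satisfied · (5,1)S 3/4 satisfied · (5,2)N 3/4 satisfied · (5,3)N 4/4 satisfied · (5,4)N 4/4 satisfied · (5,5)N 4/4 satisfied · (5,6)N 3/3 satisfied
Row 6: (6,0)S 2/2 satisfied · (6,1)S 2/3 satisfied · (6,2)N 2/3 satisfied · (6,3)N 3/3 satisfied · (6,4)N 3/3 satisfied · (6,5)N 3/3 satisfied · (6,6)N 2/2 satisfied
All meet the threshold, so the configuration is stable.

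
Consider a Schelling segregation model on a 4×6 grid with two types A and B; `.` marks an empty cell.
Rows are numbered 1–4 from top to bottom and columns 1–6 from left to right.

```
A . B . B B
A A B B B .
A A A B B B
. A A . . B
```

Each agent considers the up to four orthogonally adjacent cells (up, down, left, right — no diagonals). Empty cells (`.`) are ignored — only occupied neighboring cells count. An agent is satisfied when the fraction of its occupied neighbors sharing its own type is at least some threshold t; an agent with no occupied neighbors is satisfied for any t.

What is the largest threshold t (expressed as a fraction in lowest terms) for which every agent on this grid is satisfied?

Row 1: (1,1)A 1/1 · (1,3)B 1/1 · (1,5)B 2/2 · (1,6)B 1/1
Row 2: (2,1)A 3/3 · (2,2)A 2/3 · (2,3)B 2/4 · (2,4)B 3/3 · (2,5)B 3/3
Row 3: (3,1)A 2/2 · (3,2)A 4/4 · (3,3)A 2/4 · (3,4)B 2/3 · (3,5)B 3/3 · (3,6)B 2/2
Row 4: (4,2)A 2/2 · (4,3)A 2/2 · (4,6)B 1/1
The smallest same-type fraction is 2/4 at (2,3), which reduces to 1/2. Any threshold above that leaves this agent unsatisfied.

1/2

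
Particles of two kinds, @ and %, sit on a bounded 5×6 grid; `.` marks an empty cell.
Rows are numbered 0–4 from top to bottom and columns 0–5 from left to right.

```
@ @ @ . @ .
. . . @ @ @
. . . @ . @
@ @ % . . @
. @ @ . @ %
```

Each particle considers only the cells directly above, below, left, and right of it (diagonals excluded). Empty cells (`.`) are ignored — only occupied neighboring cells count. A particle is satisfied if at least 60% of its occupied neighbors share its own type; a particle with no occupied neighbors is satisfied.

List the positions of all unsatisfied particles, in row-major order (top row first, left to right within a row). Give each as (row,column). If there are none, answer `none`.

(3,2), (3,5), (4,2), (4,4), (4,5)

(0,0)@ 1/1 satisfied
(0,1)@ 2/2 satisfied
(0,2)@ 1/1 satisfied
(0,4)@ 1/1 satisfied
(1,3)@ 2/2 satisfied
(1,4)@ 3/3 satisfied
(1,5)@ 2/2 satisfied
(2,3)@ 1/1 satisfied
(2,5)@ 2/2 satisfied
(3,0)@ 1/1 satisfied
(3,1)@ 2/3 satisfied
(3,2)% 0/2 not
(3,5)@ 1/2 not
(4,1)@ 2/2 satisfied
(4,2)@ 1/2 not
(4,4)@ 0/1 not
(4,5)% 0/2 not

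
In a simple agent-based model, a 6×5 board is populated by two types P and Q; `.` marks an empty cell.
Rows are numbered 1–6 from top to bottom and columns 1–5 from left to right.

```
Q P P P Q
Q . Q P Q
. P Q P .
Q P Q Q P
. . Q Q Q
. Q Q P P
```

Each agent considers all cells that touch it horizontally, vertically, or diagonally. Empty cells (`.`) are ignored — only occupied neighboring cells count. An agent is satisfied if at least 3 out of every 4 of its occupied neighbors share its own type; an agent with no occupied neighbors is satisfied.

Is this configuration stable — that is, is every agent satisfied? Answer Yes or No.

No

(1,1)Q 1/2 not
(1,2)P 1/4 not
(1,3)P 3/4 satisfied
(1,4)P 2/5 not
(1,5)Q 1/3 not
(2,1)Q 1/3 not
(2,3)Q 1/7 not
(2,4)P 3/7 not
(2,5)Q 1/4 not
(3,2)P 1/6 not
(3,3)Q 3/7 not
(3,4)P 2/7 not
(4,1)Q 0/2 not
(4,2)P 1/5 not
(4,3)Q 4/7 not
(4,4)Q 5/7 not
(4,5)P 1/4 not
(5,3)Q 5/7 not
(5,4)Q 5/8 not
(5,5)Q 2/5 not
(6,2)Q 2/2 satisfied
(6,3)Q 3/4 satisfied
(6,4)P 1/5 not
(6,5)P 1/3 not
For instance (1,1) has only 1/2 same-type neighbors, below 3/4.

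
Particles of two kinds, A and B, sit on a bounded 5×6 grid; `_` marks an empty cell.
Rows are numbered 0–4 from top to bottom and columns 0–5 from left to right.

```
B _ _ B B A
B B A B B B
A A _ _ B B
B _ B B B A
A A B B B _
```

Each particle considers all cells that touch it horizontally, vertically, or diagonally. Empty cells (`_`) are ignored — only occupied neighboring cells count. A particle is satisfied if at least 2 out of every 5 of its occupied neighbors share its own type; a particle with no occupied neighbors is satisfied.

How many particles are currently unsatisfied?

Row 0: (0,0)B 2/2 ✓ · (0,3)B 3/4 ✓ · (0,4)B 4/5 ✓ · (0,5)A 0/3 ✗
Row 1: (1,0)B 2/4 ✓ · (1,1)B 2/5 ✓ · (1,2)A 1/4 ✗ · (1,3)B 4/5 ✓ · (1,4)B 6/7 ✓ · (1,5)B 4/5 ✓
Row 2: (2,0)A 1/4 ✗ · (2,1)A 2/6 ✗ · (2,4)B 6/7 ✓ · (2,5)B 4/5 ✓
Row 3: (3,0)B 0/4 ✗ · (3,2)B 3/5 ✓ · (3,3)B 6/6 ✓ · (3,4)B 5/6 ✓ · (3,5)A 0/4 ✗
Row 4: (4,0)A 1/2 ✓ · (4,1)A 1/4 ✗ · (4,2)B 3/4 ✓ · (4,3)B 5/5 ✓ · (4,4)B 3/4 ✓
Unsatisfied: (0,5), (1,2), (2,0), (2,1), (3,0), (3,5), (4,1) — 7 in total.

7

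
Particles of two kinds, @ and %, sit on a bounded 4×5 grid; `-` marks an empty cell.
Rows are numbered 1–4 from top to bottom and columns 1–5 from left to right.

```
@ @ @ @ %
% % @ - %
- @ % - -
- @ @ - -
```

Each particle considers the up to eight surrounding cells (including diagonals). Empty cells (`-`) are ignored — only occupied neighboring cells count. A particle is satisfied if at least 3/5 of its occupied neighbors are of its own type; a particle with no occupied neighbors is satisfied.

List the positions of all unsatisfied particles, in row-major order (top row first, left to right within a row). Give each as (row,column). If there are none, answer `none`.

Row 1: (1,1)@ 1/3 not · (1,2)@ 3/5 satisfied · (1,3)@ 3/4 satisfied · (1,4)@ 2/4 not · (1,5)% 1/2 not
Row 2: (2,1)% 1/4 not · (2,2)% 2/7 not · (2,3)@ 4/6 satisfied · (2,5)% 1/2 not
Row 3: (3,2)@ 3/6 not · (3,3)% 1/5 not
Row 4: (4,2)@ 2/3 satisfied · (4,3)@ 2/3 satisfied

(1,1), (1,4), (1,5), (2,1), (2,2), (2,5), (3,2), (3,3)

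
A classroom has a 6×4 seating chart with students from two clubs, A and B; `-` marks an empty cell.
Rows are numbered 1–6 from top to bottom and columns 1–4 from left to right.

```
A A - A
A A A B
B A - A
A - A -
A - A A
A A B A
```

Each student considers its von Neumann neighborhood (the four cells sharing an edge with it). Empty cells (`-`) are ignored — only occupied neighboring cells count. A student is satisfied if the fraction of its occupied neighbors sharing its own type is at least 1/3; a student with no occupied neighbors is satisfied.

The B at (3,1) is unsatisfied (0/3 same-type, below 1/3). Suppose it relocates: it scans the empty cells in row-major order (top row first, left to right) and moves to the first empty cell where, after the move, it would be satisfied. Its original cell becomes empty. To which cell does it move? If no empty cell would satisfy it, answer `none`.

Vacating (3,1). Empty cells in order:
  (1,3): 0/3 same-type → still unsatisfied.
  (3,3): 0/4 same-type → still unsatisfied.
  (4,2): 0/3 same-type → still unsatisfied.
  (4,4): 0/3 same-type → still unsatisfied.
  (5,2): 0/3 same-type → still unsatisfied.

none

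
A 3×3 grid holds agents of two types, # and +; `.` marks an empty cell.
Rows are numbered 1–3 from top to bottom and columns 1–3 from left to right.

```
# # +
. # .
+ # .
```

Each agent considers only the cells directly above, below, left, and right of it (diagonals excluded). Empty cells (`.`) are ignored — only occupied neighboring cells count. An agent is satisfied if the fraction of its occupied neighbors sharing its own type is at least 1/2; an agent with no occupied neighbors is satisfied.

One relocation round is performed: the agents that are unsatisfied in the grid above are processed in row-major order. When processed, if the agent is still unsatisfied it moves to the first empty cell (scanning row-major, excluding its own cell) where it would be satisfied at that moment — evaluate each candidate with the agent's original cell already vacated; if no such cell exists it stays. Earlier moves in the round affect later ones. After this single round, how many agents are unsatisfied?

Initially unsatisfied (in order): (1,3), (3,1).
  (1,3): no empty cell satisfies it; stays.
  (3,1) → (2,3).
Resulting grid:
# # +
. # +
. # .
All satisfied now.

0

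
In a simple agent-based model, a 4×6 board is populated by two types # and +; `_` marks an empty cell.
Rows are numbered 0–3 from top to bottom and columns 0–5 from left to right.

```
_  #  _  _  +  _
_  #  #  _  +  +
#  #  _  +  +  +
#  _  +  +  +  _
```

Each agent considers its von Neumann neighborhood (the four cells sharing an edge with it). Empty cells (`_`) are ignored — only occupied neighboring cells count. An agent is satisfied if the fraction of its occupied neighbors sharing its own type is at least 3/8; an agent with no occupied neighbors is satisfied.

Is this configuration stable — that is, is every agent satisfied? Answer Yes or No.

Row 0: (0,1)# 1/1 ✓ · (0,4)+ 1/1 ✓
Row 1: (1,1)# 3/3 ✓ · (1,2)# 1/1 ✓ · (1,4)+ 3/3 ✓ · (1,5)+ 2/2 ✓
Row 2: (2,0)# 2/2 ✓ · (2,1)# 2/2 ✓ · (2,3)+ 2/2 ✓ · (2,4)+ 4/4 ✓ · (2,5)+ 2/2 ✓
Row 3: (3,0)# 1/1 ✓ · (3,2)+ 1/1 ✓ · (3,3)+ 3/3 ✓ · (3,4)+ 2/2 ✓
All meet the threshold, so the configuration is stable.

Yes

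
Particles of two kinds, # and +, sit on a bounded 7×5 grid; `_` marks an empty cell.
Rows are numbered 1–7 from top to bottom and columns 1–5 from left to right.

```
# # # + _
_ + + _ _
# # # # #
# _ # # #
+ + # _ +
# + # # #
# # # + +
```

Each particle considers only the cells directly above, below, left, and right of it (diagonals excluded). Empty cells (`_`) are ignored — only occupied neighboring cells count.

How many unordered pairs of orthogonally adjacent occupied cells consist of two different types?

Scan each occupied cell's neighbors to the right and below so each pair is counted once.
From row 1: 3 unlike of 5 pairs (running 3/5).
From row 2: 2 unlike of 3 pairs (running 5/8).
From row 3: 0 unlike of 8 pairs (running 5/16).
From row 4: 2 unlike of 5 pairs (running 7/21).
From row 5: 3 unlike of 6 pairs (running 10/27).
From row 6: 5 unlike of 9 pairs (running 15/36).
From row 7: 1 unlike of 4 pairs (running 16/40).
Total adjacent occupied pairs: 40; unlike-type pairs: 16.

16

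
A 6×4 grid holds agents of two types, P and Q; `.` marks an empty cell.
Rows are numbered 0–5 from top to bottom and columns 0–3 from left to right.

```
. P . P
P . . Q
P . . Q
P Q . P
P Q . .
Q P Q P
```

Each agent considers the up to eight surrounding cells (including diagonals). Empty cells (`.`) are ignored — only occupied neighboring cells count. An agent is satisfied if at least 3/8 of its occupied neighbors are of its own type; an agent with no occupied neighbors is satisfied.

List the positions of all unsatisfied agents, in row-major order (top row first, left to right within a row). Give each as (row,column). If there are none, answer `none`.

(0,3), (3,1), (3,3), (5,0), (5,1), (5,2), (5,3)

(0,1)P 1/1 ✓
(0,3)P 0/1 ✗
(1,0)P 2/2 ✓
(1,3)Q 1/2 ✓
(2,0)P 2/3 ✓
(2,3)Q 1/2 ✓
(3,0)P 2/4 ✓
(3,1)Q 1/4 ✗
(3,3)P 0/1 ✗
(4,0)P 2/5 ✓
(4,1)Q 3/6 ✓
(5,0)Q 1/3 ✗
(5,1)P 1/4 ✗
(5,2)Q 1/3 ✗
(5,3)P 0/1 ✗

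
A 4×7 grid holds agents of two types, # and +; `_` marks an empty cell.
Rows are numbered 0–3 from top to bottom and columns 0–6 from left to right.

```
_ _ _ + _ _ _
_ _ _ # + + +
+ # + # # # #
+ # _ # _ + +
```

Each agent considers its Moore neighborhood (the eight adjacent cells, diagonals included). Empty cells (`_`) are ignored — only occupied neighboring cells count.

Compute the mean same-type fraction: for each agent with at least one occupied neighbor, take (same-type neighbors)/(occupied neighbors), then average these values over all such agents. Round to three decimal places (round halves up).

Row 0: (0,3)+ 1/2
Row 1: (1,3)# 2/5 · (1,4)+ 2/6 · (1,5)+ 2/5 · (1,6)+ 1/3
Row 2: (2,0)+ 1/3 · (2,1)# 1/4 · (2,2)+ 0/5 · (2,3)# 3/5 · (2,4)# 4/7 · (2,5)# 2/7 · (2,6)# 1/5
Row 3: (3,0)+ 1/3 · (3,1)# 1/4 · (3,3)# 2/3 · (3,5)+ 1/4 · (3,6)+ 1/3
Sum over 17 agents: 1/2 + 2/5 + 2/6 + 2/5 + 1/3 + 1/3 + 1/4 + 0/5 + 3/5 + 4/7 + 2/7 + 1/5 + 1/3 + 1/4 + 2/3 + 1/4 + 1/3 = 2537/420; mean = 2537/420 ÷ 17 = 2537/7140 = 0.355322… → 0.355.

0.355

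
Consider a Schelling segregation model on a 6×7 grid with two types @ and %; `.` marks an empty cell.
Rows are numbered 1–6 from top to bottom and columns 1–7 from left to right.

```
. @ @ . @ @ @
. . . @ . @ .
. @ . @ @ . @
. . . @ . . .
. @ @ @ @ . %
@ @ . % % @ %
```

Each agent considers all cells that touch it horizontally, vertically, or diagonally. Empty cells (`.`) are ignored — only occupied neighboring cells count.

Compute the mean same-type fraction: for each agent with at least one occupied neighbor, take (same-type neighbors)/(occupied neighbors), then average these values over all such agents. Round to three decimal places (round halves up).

0.807

(1,2)@ 1/1
(1,3)@ 2/2
(1,5)@ 3/3
(1,6)@ 3/3
(1,7)@ 2/2
(2,4)@ 4/4
(2,6)@ 5/5
(3,2)@ — no occupied neighbors
(3,4)@ 3/3
(3,5)@ 4/4
(3,7)@ 1/1
(4,4)@ 5/5
(5,2)@ 3/3
(5,3)@ 4/5
(5,4)@ 3/5
(5,5)@ 3/5
(5,7)% 1/2
(6,1)@ 2/2
(6,2)@ 3/3
(6,4)% 1/4
(6,5)% 1/4
(6,6)@ 1/4
(6,7)% 1/2
Sum over 22 agents: 1/1 + 2/2 + 3/3 + 3/3 + 2/2 + 4/4 + 5/5 + 3/3 + 4/4 + 1/1 + 5/5 + 3/3 + 4/5 + 3/5 + 3/5 + 1/2 + 2/2 + 3/3 + 1/4 + 1/4 + 1/4 + 1/2 = 71/4; mean = 71/4 ÷ 22 = 71/88 = 0.806818… → 0.807.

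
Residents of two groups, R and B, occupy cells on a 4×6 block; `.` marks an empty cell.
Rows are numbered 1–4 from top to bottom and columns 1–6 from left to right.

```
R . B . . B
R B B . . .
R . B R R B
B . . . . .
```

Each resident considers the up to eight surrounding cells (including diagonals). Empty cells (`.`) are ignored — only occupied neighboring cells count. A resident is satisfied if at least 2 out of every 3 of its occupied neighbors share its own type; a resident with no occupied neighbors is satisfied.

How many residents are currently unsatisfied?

7

Row 1: (1,1)R 1/2 unhappy · (1,3)B 2/2 ok · (1,6)B 0/0 ok
Row 2: (2,1)R 2/3 ok · (2,2)B 3/6 unhappy · (2,3)B 3/4 ok
Row 3: (3,1)R 1/3 unhappy · (3,3)B 2/3 ok · (3,4)R 1/3 unhappy · (3,5)R 1/2 unhappy · (3,6)B 0/1 unhappy
Row 4: (4,1)B 0/1 unhappy
Unsatisfied: (1,1), (2,2), (3,1), (3,4), (3,5), (3,6), (4,1) — 7 in total.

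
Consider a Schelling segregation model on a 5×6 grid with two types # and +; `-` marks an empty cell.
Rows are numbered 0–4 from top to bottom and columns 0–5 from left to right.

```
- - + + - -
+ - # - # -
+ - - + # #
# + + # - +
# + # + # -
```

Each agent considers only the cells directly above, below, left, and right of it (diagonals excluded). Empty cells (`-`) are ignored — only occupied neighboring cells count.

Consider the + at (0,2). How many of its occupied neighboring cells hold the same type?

1

Occupied neighbors of (0,2): (1,2)=#, (0,3)=+.
Same type (+): 1 of 2.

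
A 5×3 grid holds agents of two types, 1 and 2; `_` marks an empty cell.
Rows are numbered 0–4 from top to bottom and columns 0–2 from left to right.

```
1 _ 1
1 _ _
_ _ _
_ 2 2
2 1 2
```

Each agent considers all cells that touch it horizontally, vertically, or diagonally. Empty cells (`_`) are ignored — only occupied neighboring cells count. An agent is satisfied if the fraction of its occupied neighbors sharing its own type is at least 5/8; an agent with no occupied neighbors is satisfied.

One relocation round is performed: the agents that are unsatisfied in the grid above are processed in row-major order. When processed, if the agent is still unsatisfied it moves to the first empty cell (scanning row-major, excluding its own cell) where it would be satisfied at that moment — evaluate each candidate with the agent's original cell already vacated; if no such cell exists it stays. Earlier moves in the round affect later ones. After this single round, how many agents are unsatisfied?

Initially unsatisfied (in order): (4,0), (4,1).
  (4,0) → (2,1).
  (4,1) → (0,1).
Resulting grid:
1 1 1
1 _ _
_ 2 _
_ 2 2
_ _ 2
All satisfied now.

0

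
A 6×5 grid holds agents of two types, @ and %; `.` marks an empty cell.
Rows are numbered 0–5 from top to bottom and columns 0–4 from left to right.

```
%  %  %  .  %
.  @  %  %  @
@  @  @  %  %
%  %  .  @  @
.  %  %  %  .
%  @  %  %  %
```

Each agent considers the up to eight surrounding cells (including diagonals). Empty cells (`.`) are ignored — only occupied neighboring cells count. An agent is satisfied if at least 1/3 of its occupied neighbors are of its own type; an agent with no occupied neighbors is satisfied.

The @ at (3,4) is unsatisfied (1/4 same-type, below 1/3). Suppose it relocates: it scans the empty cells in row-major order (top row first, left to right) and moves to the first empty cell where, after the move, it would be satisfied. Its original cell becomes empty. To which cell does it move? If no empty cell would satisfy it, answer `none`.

Vacating (3,4). Empty cells in order:
  (0,3): 1/5 same-type → still unsatisfied.
  (1,0): 3/5 same-type → satisfied — stop here.

(1,0)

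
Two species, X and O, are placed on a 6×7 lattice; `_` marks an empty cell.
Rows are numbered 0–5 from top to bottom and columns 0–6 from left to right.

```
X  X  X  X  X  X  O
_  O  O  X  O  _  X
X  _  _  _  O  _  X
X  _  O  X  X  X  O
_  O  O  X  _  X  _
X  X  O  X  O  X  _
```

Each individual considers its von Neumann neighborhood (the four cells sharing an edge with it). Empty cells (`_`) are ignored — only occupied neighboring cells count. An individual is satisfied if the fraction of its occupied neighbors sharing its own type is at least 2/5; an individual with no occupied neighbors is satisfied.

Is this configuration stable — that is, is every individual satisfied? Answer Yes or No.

No

(0,0)X 1/1 ✓
(0,1)X 2/3 ✓
(0,2)X 2/3 ✓
(0,3)X 3/3 ✓
(0,4)X 2/3 ✓
(0,5)X 1/2 ✓
(0,6)O 0/2 ✗
(1,1)O 1/2 ✓
(1,2)O 1/3 ✗
(1,3)X 1/3 ✗
(1,4)O 1/3 ✗
(1,6)X 1/2 ✓
(2,0)X 1/1 ✓
(2,4)O 1/2 ✓
(2,6)X 1/2 ✓
(3,0)X 1/1 ✓
(3,2)O 1/2 ✓
(3,3)X 2/3 ✓
(3,4)X 2/3 ✓
(3,5)X 2/3 ✓
(3,6)O 0/2 ✗
(4,1)O 1/2 ✓
(4,2)O 3/4 ✓
(4,3)X 2/3 ✓
(4,5)X 2/2 ✓
(5,0)X 1/1 ✓
(5,1)X 1/3 ✗
(5,2)O 1/3 ✗
(5,3)X 1/3 ✗
(5,4)O 0/2 ✗
(5,5)X 1/2 ✓
For instance (0,6) has only 0/2 same-type neighbors, below 2/5.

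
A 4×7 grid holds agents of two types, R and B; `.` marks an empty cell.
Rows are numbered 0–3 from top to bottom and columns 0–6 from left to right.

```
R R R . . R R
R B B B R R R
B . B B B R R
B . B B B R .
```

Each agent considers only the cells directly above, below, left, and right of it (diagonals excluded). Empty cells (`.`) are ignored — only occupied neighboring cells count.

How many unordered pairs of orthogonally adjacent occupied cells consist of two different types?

Scan each occupied cell's neighbors to the right and below so each pair is counted once.
From row 0: 2 unlike of 8 pairs (running 2/8).
From row 1: 4 unlike of 12 pairs (running 6/20).
From row 2: 1 unlike of 9 pairs (running 7/29).
From row 3: 1 unlike of 3 pairs (running 8/32).
Total adjacent occupied pairs: 32; unlike-type pairs: 8.

8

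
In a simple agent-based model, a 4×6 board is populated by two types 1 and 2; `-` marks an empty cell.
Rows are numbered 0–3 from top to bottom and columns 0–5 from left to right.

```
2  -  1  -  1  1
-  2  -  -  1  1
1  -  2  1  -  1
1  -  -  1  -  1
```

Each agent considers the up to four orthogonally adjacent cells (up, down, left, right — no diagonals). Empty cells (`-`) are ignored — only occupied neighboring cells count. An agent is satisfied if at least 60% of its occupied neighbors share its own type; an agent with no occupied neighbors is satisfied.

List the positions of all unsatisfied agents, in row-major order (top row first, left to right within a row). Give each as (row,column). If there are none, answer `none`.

(2,2), (2,3)

(0,0)2 0/0 ✓
(0,2)1 0/0 ✓
(0,4)1 2/2 ✓
(0,5)1 2/2 ✓
(1,1)2 0/0 ✓
(1,4)1 2/2 ✓
(1,5)1 3/3 ✓
(2,0)1 1/1 ✓
(2,2)2 0/1 ✗
(2,3)1 1/2 ✗
(2,5)1 2/2 ✓
(3,0)1 1/1 ✓
(3,3)1 1/1 ✓
(3,5)1 1/1 ✓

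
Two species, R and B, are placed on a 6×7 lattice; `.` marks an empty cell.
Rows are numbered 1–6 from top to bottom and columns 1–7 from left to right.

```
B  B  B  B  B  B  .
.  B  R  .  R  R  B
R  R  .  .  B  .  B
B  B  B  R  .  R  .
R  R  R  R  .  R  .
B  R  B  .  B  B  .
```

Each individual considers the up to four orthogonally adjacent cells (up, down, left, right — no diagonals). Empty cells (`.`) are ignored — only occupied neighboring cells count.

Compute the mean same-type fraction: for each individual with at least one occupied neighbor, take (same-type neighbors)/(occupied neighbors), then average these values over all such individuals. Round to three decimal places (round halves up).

0.525

Row 1: (1,1)B 1/1 · (1,2)B 3/3 · (1,3)B 2/3 · (1,4)B 2/2 · (1,5)B 2/3 · (1,6)B 1/2
Row 2: (2,2)B 1/3 · (2,3)R 0/2 · (2,5)R 1/3 · (2,6)R 1/3 · (2,7)B 1/2
Row 3: (3,1)R 1/2 · (3,2)R 1/3 · (3,5)B 0/1 · (3,7)B 1/1
Row 4: (4,1)B 1/3 · (4,2)B 2/4 · (4,3)B 1/3 · (4,4)R 1/2 · (4,6)R 1/1
Row 5: (5,1)R 1/3 · (5,2)R 3/4 · (5,3)R 2/4 · (5,4)R 2/2 · (5,6)R 1/2
Row 6: (6,1)B 0/2 · (6,2)R 1/3 · (6,3)B 0/2 · (6,5)B 1/1 · (6,6)B 1/2
Sum over 30 individuals: 1/1 + 3/3 + 2/3 + 2/2 + 2/3 + 1/2 + 1/3 + 0/2 + 1/3 + 1/3 + 1/2 + 1/2 + 1/3 + 0/1 + 1/1 + 1/3 + 2/4 + 1/3 + 1/2 + 1/1 + 1/3 + 3/4 + 2/4 + 2/2 + 1/2 + 0/2 + 1/3 + 0/2 + 1/1 + 1/2 = 63/4; mean = 63/4 ÷ 30 = 21/40 = 0.525 → 0.525.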